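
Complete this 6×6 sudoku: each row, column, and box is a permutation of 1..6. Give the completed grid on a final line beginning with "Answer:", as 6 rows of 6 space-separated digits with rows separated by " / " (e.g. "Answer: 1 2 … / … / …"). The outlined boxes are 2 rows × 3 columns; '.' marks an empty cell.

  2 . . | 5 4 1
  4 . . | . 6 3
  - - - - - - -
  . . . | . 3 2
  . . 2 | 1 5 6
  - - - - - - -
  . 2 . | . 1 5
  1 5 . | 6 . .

Step 1. [r6c3∈{3,4}] r6c3 is the only open cell in row 6 admitting 3. So r6c3=3.
Step 2. [r1c3∈{6}] r1c3 is down to just 6 ⇒ r1c3=6.
Step 3. [r4c2∈{3,4}] row 4 places 4 nowhere but r4c2 ⇒ r4c2=4.
Step 4. [r3c1∈{5,6}] 5 has one home in col 1: r3c1, so r3c1=5.
Step 5. [r3c3∈{1}] nothing but 1 survives at r3c3. So r3c3=1.
Step 6. [r5c3∈{4}] nothing but 4 survives at r5c3. So r5c3=4.
Step 7. [r1c2∈{3}] r1c2 is down to just 3. So r1c2=3.
Step 8. [r2c2∈{1}] only 1 remains possible at r2c2. So r2c2=1.
Step 9. [r2c4∈{2}] nothing but 2 survives at r2c4, so r2c4=2.
Step 10. [r3c4∈{4}] r3c4 has the single candidate 4, so r3c4=4.
Step 11. [r5c4∈{3}] nothing but 3 survives at r5c4 ⇒ r5c4=3.
Step 12. [r2c3∈{5}] r2c3 is down to just 5, so r2c3=5.
Step 13. [r6c5∈{2}] r6c5 is down to just 2 ⇒ r6c5=2.
Step 14. [r5c1∈{6}] r5c1 has the single candidate 6 ⇒ r5c1=6.
Step 15. [r6c6∈{4}] r6c6 is down to just 4. So r6c6=4.
Step 16. [r4c1∈{3}] only 3 remains possible at r4c1, so r4c1=3.
Step 17. [r3c2∈{6}] nothing but 6 survives at r3c2 ⇒ r3c2=6.

Answer: 2 3 6 5 4 1 / 4 1 5 2 6 3 / 5 6 1 4 3 2 / 3 4 2 1 5 6 / 6 2 4 3 1 5 / 1 5 3 6 2 4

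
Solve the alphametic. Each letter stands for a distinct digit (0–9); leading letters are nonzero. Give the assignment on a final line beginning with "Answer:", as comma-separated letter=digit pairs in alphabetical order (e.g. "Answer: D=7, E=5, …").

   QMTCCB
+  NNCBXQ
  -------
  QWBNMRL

Step 1. [col 1: B + Q ≡ L (mod 10)] no forcing yet in column 1 (carry-in 0); B=3 is free and consistent — try it, so B=3.
Step 2. [col 1: B + Q ≡ L (mod 10)] several values work for L in column 1 (B + Q ≡ L (mod 10), carry-in 0); try L=4. So L=4.
Step 3. [col 1: B + Q ≡ L (mod 10)] in column 1 we have B+Q≡L with carry-in 0; given B=3, L=4 and digits 3,4 already taken and all letters distinct, that pins Q to 1 ⇒ Q=1.
Step 4. [col 2: C + X ≡ R (mod 10)] R=9 is one option consistent with column 2 (C + X ≡ R (mod 10), carry-in 0) — take it ⇒ R=9.
Step 5. [col 2: C + X ≡ R (mod 10)] X=7 is one option consistent with column 2 (C + X ≡ R (mod 10), carry-in 0) — take it. So X=7.
Step 6. [col 2: C + X ≡ R (mod 10)] from column 2 (X=7, R=9, carry-in 0, digits 1,3,4,7,9 already taken and all letters distinct): C must equal 2. So C=2.
Step 7. [col 3: C + B ≡ M (mod 10)] from column 3 (C=2, B=3, carry-in 0, digits 1,2,3,4,7,9 already taken and all letters distinct): M must equal 5. So M=5.
Step 8. [col 4: T + C ≡ N (mod 10)] no forcing yet in column 4 (carry-in 0); N=8 is free and consistent — try it ⇒ N=8.
Step 9. [col 4: T + C ≡ N (mod 10)] column 4: given C=2, N=8, carry-in 0, and digits 1,2,3,4,5,7,8,9 already taken and all letters distinct, T+C≡N (mod 10) forces T=6 ⇒ T=6.
Step 10. [col 6: Q + N ≡ W (mod 10)] column 6: given Q=1, N=8, carry-in 1, and digits 1,2,3,4,5,6,7,8,9 already taken and all letters distinct, Q+N≡W (mod 10) forces W=0 ⇒ W=0.

Answer: B=3, C=2, L=4, M=5, N=8, Q=1, R=9, T=6, W=0, X=7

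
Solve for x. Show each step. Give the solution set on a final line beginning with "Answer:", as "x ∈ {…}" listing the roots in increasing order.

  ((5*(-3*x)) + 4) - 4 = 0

Step 1. [((5*(-3*x)) + 4) - 4 = 0] add 4: x sits inside (… - 4). So sub: (5*(-3*x)) + 4 = 4.
Step 2. [(5*(-3*x)) + 4 = 4] 4 comes off first (subtract 4) ⇒ sub: 5*(-3*x) = 0.
Step 3. [5*(-3*x) = 0] leading coefficient 5: divide by 5. So div: -3*x = 0.
Step 4. [-3*x = 0] divide by the outer -3 ⇒ div: x = 0.

Answer: x ∈ {0}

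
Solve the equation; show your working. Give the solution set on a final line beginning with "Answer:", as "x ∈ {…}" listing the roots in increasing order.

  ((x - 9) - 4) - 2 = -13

Step 1. [((x - 9) - 4) - 2 = -13] peel the -2: add 2 from each side. So sub: (x - 9) - 4 = -11.
Step 2. [(x - 9) - 4 = -11] add 4: x sits inside (… - 4) ⇒ sub: x - 9 = -7.
Step 3. [x - 9 = -7] the outer -9 inverts by adding 9. So sub: x = 2.

Answer: x ∈ {2}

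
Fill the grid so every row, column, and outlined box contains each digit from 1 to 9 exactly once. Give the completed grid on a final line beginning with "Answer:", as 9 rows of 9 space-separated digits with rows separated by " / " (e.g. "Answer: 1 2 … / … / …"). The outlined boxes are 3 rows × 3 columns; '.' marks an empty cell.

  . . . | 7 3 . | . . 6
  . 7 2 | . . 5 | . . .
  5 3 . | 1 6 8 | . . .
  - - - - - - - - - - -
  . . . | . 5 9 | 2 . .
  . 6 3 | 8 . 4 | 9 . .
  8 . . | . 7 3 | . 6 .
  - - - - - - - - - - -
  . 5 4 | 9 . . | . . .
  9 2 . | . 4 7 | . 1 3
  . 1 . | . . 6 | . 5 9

Step 1. [r9c7∈{4,7,8}] r9c7 is the only open cell in row 9 admitting 4 ⇒ r9c7=4.
Step 2. [r5c8∈{7}] only 7 remains possible at r5c8, so r5c8=7.
Step 3. [r4c2∈{4}] r4c2's peers cover all but 4. So r4c2=4.
Step 4. [r5c5∈{1,2}] 1 has one home in box 5: r5c5, so r5c5=1.
Step 5. [r1c2∈{8,9}] 8 has one home in col 2: r1c2 ⇒ r1c2=8.
Step 6. [r6c3∈{1,5,9}] across col 3, 5 lands solely at r6c3. So r6c3=5.
Step 7. [r6c7∈{1}] r6c7 is down to just 1 ⇒ r6c7=1.
Step 8. [r8c3∈{6,8}] across col 3, 6 lands solely at r8c3. So r8c3=6.
Step 9. [r8c7∈{8}] nothing but 8 survives at r8c7, so r8c7=8.
Step 10. [r7c8∈{2}] r7c8's peers cover all but 2, so r7c8=2.
Step 11. [r7c9∈{7}] r7c9 is down to just 7. So r7c9=7.
Step 12. [r2c4∈{4}] r2c4 is down to just 4. So r2c4=4.
Step 13. [r9c4∈{2,3}] 3 has one home in col 4: r9c4, so r9c4=3.
Step 14. [r1c1∈{1,4}] in col 1, 4 fits only at r1c1 ⇒ r1c1=4.
Step 15. [r1c8∈{9}] r1c8's peers cover all but 9. So r1c8=9.
Step 16. [r4c9∈{8}] only 8 remains possible at r4c9. So r4c9=8.
Step 17. [r9c1∈{7}] r9c1 is down to just 7, so r9c1=7.
Step 18. [r4c1∈{1}] r4c1 has the single candidate 1, so r4c1=1.
Step 19. [r9c5∈{2,8}] 2 has one home in row 9: r9c5, so r9c5=2.
Step 20. [r3c9∈{2,4}] in row 3, 2 fits only at r3c9 ⇒ r3c9=2.
Step 21. [r2c7∈{3}] only 3 remains possible at r2c7. So r2c7=3.
Step 22. [r8c4∈{5}] nothing but 5 survives at r8c4, so r8c4=5.
Step 23. [r1c7∈{5}] r1c7 is down to just 5, so r1c7=5.
Step 24. [r6c4∈{2}] r6c4 is down to just 2. So r6c4=2.
Step 25. [r3c7∈{7}] r3c7 has the single candidate 7 ⇒ r3c7=7.
Step 26. [r2c5∈{9}] r2c5 has the single candidate 9. So r2c5=9.
Step 27. [r5c9∈{5}] nothing but 5 survives at r5c9 ⇒ r5c9=5.
Step 28. [r7c7∈{6}] nothing but 6 survives at r7c7 ⇒ r7c7=6.
Step 29. [r6c9∈{4}] nothing but 4 survives at r6c9 ⇒ r6c9=4.
Step 30. [r7c5∈{8}] r7c5 has the single candidate 8, so r7c5=8.
Step 31. [r3c8∈{4}] nothing but 4 survives at r3c8. So r3c8=4.
Step 32. [r5c1∈{2}] only 2 remains possible at r5c1. So r5c1=2.
Step 33. [r4c4∈{6}] nothing but 6 survives at r4c4, so r4c4=6.
Step 34. [r3c3∈{9}] only 9 remains possible at r3c3. So r3c3=9.
Step 35. [r2c8∈{8}] nothing but 8 survives at r2c8, so r2c8=8.
Step 36. [r2c1∈{6}] nothing but 6 survives at r2c1. So r2c1=6.
Step 37. [r1c3∈{1}] nothing but 1 survives at r1c3. So r1c3=1.
Step 38. [r6c2∈{9}] r6c2 has the single candidate 9. So r6c2=9.
Step 39. [r4c3∈{7}] r4c3's peers cover all but 7. So r4c3=7.
Step 40. [r4c8∈{3}] nothing but 3 survives at r4c8, so r4c8=3.
Step 41. [r7c1∈{3}] only 3 remains possible at r7c1. So r7c1=3.
Step 42. [r9c3∈{8}] nothing but 8 survives at r9c3 ⇒ r9c3=8.
Step 43. [r7c6∈{1}] r7c6 has the single candidate 1, so r7c6=1.
Step 44. [r1c6∈{2}] only 2 remains possible at r1c6. So r1c6=2.
Step 45. [r2c9∈{1}] r2c9's peers cover all but 1, so r2c9=1.

Answer: 4 8 1 7 3 2 5 9 6 / 6 7 2 4 9 5 3 8 1 / 5 3 9 1 6 8 7 4 2 / 1 4 7 6 5 9 2 3 8 / 2 6 3 8 1 4 9 7 5 / 8 9 5 2 7 3 1 6 4 / 3 5 4 9 8 1 6 2 7 / 9 2 6 5 4 7 8 1 3 / 7 1 8 3 2 6 4 5 9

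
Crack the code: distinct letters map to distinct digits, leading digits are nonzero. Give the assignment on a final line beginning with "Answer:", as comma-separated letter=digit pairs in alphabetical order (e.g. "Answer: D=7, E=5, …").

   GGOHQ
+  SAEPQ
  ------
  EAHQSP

Step 1. [col 1: Q + Q ≡ P (mod 10)] Q=4 is one option consistent with column 1 (Q + Q ≡ P (mod 10), carry-in 0) — take it. So Q=4.
Step 2. [E] the sum has 6 digits but both addends have 5; that extra leading digit E is the final carry, namely 1 ⇒ E=1.
Step 3. [col 1: Q + Q ≡ P (mod 10)] in column 1 we have Q+Q≡P with carry-in 0; given Q=4 and digits 1,4 already taken and all letters distinct, that pins P to 8 ⇒ P=8.
Step 4. [col 2: H + P ≡ S (mod 10)] no forcing yet in column 2 (carry-in 0); S=7 is free and consistent — try it. So S=7.
Step 5. [col 2: H + P ≡ S (mod 10)] in column 2 we have H+P≡S with carry-in 0; given P=8, S=7 and digits 1,4,7,8 already taken and all letters distinct, that pins H to 9, so H=9.
Step 6. [col 3: O + E ≡ Q (mod 10)] column 3: given E=1, Q=4, carry-in 1, and digits 1,4,7,8,9 already taken and all letters distinct, O+E≡Q (mod 10) forces O=2, so O=2.
Step 7. [col 4: G + A ≡ H (mod 10)] no forcing yet in column 4 (carry-in 0); A=3 is free and consistent — try it ⇒ A=3.
Step 8. [col 4: G + A ≡ H (mod 10)] column 4 reads G+A+carry(0)=H with A=3, H=9; with digits 1,2,3,4,7,8,9 already taken and all letters distinct, the only value for G is 6, so G=6.

Answer: A=3, E=1, G=6, H=9, O=2, P=8, Q=4, S=7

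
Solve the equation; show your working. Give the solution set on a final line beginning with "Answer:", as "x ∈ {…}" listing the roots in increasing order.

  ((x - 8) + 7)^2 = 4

Step 1. [((x - 8) + 7)^2 = 4] LHS squared, RHS 4 ≥ 0: apply √ (±), so sqrt: (x - 8) + 7 = 2 or -2.
Step 2. [(x - 8) + 7 = 2 or -2] the outer +7 inverts by subtracting 7. So sub: x - 8 = -5 or -9.
Step 3. [x - 8 = -5 or -9] 8 comes off first (add 8). So sub: x = 3 or -1.

Answer: x ∈ {-1, 3}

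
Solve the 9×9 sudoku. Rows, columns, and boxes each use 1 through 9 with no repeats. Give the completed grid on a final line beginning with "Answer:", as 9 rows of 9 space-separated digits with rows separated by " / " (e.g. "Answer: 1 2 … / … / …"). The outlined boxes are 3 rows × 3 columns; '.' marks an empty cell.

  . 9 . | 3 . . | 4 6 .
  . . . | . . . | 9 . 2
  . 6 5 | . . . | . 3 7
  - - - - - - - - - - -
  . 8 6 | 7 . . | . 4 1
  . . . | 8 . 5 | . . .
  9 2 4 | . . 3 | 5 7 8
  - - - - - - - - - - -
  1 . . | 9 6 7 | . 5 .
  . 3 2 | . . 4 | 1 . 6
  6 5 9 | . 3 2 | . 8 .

Step 1. [r5c5∈{1,2,4,9}] across row 5, 4 lands solely at r5c5 ⇒ r5c5=4.
Step 2. [r2c8∈{1}] r2c8 has the single candidate 1 ⇒ r2c8=1.
Step 3. [r8c5∈{5,8}] box 8 places 8 nowhere but r8c5 ⇒ r8c5=8.
Step 4. [r1c3∈{1,7,8}] r1c3 is the only open cell in box 1 admitting 1, so r1c3=1.
Step 5. [r3c4∈{1,2,4}] col 4 places 2 nowhere but r3c4, so r3c4=2.
Step 6. [r2c4∈{4,5,6}] col 4 places 4 nowhere but r2c4. So r2c4=4.
Step 7. [r2c2∈{7}] only 7 remains possible at r2c2, so r2c2=7.
Step 8. [r3c6∈{1,8,9}] in col 6, 1 fits only at r3c6, so r3c6=1.
Step 9. [r7c7∈{2,3}] row 7 places 2 nowhere but r7c7 ⇒ r7c7=2.
Step 10. [r4c7∈{3}] nothing but 3 survives at r4c7 ⇒ r4c7=3.
Step 11. [r1c6∈{8}] r1c6 has the single candidate 8. So r1c6=8.
Step 12. [r5c3∈{3,7}] in col 3, 7 fits only at r5c3, so r5c3=7.
Step 13. [r2c3∈{3,8}] 3 has one home in col 3: r2c3 ⇒ r2c3=3.
Step 14. [r2c1∈{8}] nothing but 8 survives at r2c1 ⇒ r2c1=8.
Step 15. [r1c5∈{5,7}] in row 1, 7 fits only at r1c5 ⇒ r1c5=7.
Step 16. [r9c9∈{4}] nothing but 4 survives at r9c9 ⇒ r9c9=4.
Step 17. [r5c9∈{9}] nothing but 9 survives at r5c9 ⇒ r5c9=9.
Step 18. [r6c5∈{1}] only 1 remains possible at r6c5. So r6c5=1.
Step 19. [r4c5∈{2,9}] across row 4, 2 lands solely at r4c5. So r4c5=2.
Step 20. [r1c9∈{5}] r1c9 is down to just 5, so r1c9=5.
Step 21. [r5c8∈{2}] only 2 remains possible at r5c8. So r5c8=2.
Step 22. [r5c2∈{1}] r5c2 is down to just 1. So r5c2=1.
Step 23. [r3c7∈{8}] r3c7 is down to just 8. So r3c7=8.
Step 24. [r7c3∈{8}] r7c3's peers cover all but 8, so r7c3=8.
Step 25. [r2c6∈{6}] nothing but 6 survives at r2c6, so r2c6=6.
Step 26. [r5c1∈{3}] r5c1 has the single candidate 3. So r5c1=3.
Step 27. [r8c8∈{9}] r8c8 is down to just 9, so r8c8=9.
Step 28. [r8c1∈{7}] r8c1 has the single candidate 7. So r8c1=7.
Step 29. [r4c1∈{5}] r4c1 has the single candidate 5. So r4c1=5.
Step 30. [r8c4∈{5}] r8c4 has the single candidate 5 ⇒ r8c4=5.
Step 31. [r1c1∈{2}] r1c1's peers cover all but 2, so r1c1=2.
Step 32. [r9c4∈{1}] r9c4's peers cover all but 1. So r9c4=1.
Step 33. [r7c9∈{3}] only 3 remains possible at r7c9. So r7c9=3.
Step 34. [r7c2∈{4}] only 4 remains possible at r7c2. So r7c2=4.
Step 35. [r4c6∈{9}] nothing but 9 survives at r4c6, so r4c6=9.
Step 36. [r5c7∈{6}] only 6 remains possible at r5c7, so r5c7=6.
Step 37. [r3c5∈{9}] r3c5 has the single candidate 9, so r3c5=9.
Step 38. [r2c5∈{5}] r2c5 is down to just 5, so r2c5=5.
Step 39. [r3c1∈{4}] r3c1 has the single candidate 4. So r3c1=4.
Step 40. [r9c7∈{7}] r9c7 has the single candidate 7. So r9c7=7.
Step 41. [r6c4∈{6}] r6c4 is down to just 6 ⇒ r6c4=6.

Answer: 2 9 1 3 7 8 4 6 5 / 8 7 3 4 5 6 9 1 2 / 4 6 5 2 9 1 8 3 7 / 5 8 6 7 2 9 3 4 1 / 3 1 7 8 4 5 6 2 9 / 9 2 4 6 1 3 5 7 8 / 1 4 8 9 6 7 2 5 3 / 7 3 2 5 8 4 1 9 6 / 6 5 9 1 3 2 7 8 4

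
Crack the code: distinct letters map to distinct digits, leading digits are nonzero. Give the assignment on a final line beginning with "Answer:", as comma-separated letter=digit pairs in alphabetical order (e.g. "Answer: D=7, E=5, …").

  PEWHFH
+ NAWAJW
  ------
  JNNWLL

Step 1. [col 1: H + W ≡ L (mod 10)] several values work for L in column 1 (H + W ≡ L (mod 10), carry-in 0); try L=9, so L=9.
Step 2. [col 1: H + W ≡ L (mod 10)] W=7 is one option consistent with column 1 (H + W ≡ L (mod 10), carry-in 0) — take it, so W=7.
Step 3. [col 1: H + W ≡ L (mod 10)] from column 1 (W=7, L=9, carry-in 0, digits 7,9 already taken and all letters distinct): H must equal 2. So H=2.
Step 4. [col 2: F + J ≡ L (mod 10)] J=6 is one option consistent with column 2 (F + J ≡ L (mod 10), carry-in 0) — take it, so J=6.
Step 5. [col 2: F + J ≡ L (mod 10)] from column 2 (J=6, L=9, carry-in 0, digits 2,6,7,9 already taken and all letters distinct): F must equal 3 ⇒ F=3.
Step 6. [col 3: H + A ≡ W (mod 10)] column 3: given H=2, W=7, carry-in 0, and digits 2,3,6,7,9 already taken and all letters distinct, H+A≡W (mod 10) forces A=5 ⇒ A=5.
Step 7. [col 4: W + W ≡ N (mod 10)] from column 4 (W=7, carry-in 0, digits 2,3,5,6,7,9 already taken and all letters distinct): N must equal 4. So N=4.
Step 8. [col 5: E + A ≡ N (mod 10)] column 5: given A=5, N=4, carry-in 1, and digits 2,3,4,5,6,7,9 already taken and all letters distinct, E+A≡N (mod 10) forces E=8, so E=8.
Step 9. [col 6: P + N ≡ J (mod 10)] in column 6 we have P+N≡J with carry-in 1; given N=4, J=6 and digits 2,3,4,5,6,7,8,9 already taken and all letters distinct, that pins P to 1 ⇒ P=1.

Answer: A=5, E=8, F=3, H=2, J=6, L=9, N=4, P=1, W=7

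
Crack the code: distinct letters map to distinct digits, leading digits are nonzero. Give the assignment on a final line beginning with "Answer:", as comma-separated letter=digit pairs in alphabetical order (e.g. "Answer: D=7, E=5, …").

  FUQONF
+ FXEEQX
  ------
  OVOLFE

Step 1. [col 1: F + X ≡ E (mod 10)] column 1 (F + X ≡ E (mod 10), carry-in 0) doesn't pin E yet; pick E=2 and continue. So E=2.
Step 2. [col 1: F + X ≡ E (mod 10)] several values work for F in column 1 (F + X ≡ E (mod 10), carry-in 0); try F=3. So F=3.
Step 3. [col 1: F + X ≡ E (mod 10)] in column 1 we have F+X≡E with carry-in 0; given F=3, E=2 and digits 2,3 already taken and all letters distinct, that pins X to 9, so X=9.
Step 4. [col 2: N + Q ≡ F (mod 10)] no forcing yet in column 2 (carry-in 1); Q=4 is free and consistent — try it. So Q=4.
Step 5. [col 2: N + Q ≡ F (mod 10)] column 2 reads N+Q+carry(1)=F with Q=4, F=3; with digits 2,3,4,9 already taken and all letters distinct, the only value for N is 8. So N=8.
Step 6. [col 3: O + E ≡ L (mod 10)] column 3 reads O+E+carry(1)=L with E=2; with digits 2,3,4,8,9 already taken and all letters distinct, the only value for L is 0, so L=0.
Step 7. [col 3: O + E ≡ L (mod 10)] from column 3 (E=2, L=0, carry-in 1, digits 0,2,3,4,8,9 already taken and all letters distinct): O must equal 7, so O=7.
Step 8. [col 5: U + X ≡ V (mod 10)] from column 5 (X=9, carry-in 0, digits 0,2,3,4,7,8,9 already taken and all letters distinct): U must equal 6. So U=6.
Step 9. [col 5: U + X ≡ V (mod 10)] column 5 reads U+X+carry(0)=V with U=6, X=9; with digits 0,2,3,4,6,7,8,9 already taken and all letters distinct, the only value for V is 5 ⇒ V=5.

Answer: E=2, F=3, L=0, N=8, O=7, Q=4, U=6, V=5, X=9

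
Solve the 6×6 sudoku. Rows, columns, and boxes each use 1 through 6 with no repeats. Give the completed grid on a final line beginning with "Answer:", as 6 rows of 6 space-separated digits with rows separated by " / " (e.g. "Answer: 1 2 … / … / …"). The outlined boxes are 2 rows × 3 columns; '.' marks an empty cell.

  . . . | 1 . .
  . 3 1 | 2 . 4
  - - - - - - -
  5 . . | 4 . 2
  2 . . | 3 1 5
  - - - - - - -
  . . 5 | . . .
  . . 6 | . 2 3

Step 1. [r1c6∈{6}] nothing but 6 survives at r1c6, so r1c6=6.
Step 2. [r1c1∈{4}] nothing but 4 survives at r1c1, so r1c1=4.
Step 3. [r6c2∈{1,4}] r6c2 is the only open cell in row 6 admitting 4, so r6c2=4.
Step 4. [r1c2∈{2,5}] in col 2, 5 fits only at r1c2 ⇒ r1c2=5.
Step 5. [r6c1∈{1}] r6c1's peers cover all but 1, so r6c1=1.
Step 6. [r3c5∈{6}] r3c5 has the single candidate 6, so r3c5=6.
Step 7. [r5c4∈{6}] r5c4's peers cover all but 6, so r5c4=6.
Step 8. [r1c5∈{3}] r1c5 is down to just 3 ⇒ r1c5=3.
Step 9. [r5c2∈{2}] r5c2 is down to just 2. So r5c2=2.
Step 10. [r5c6∈{1}] r5c6 has the single candidate 1 ⇒ r5c6=1.
Step 11. [r1c3∈{2}] r1c3 is down to just 2, so r1c3=2.
Step 12. [r5c1∈{3}] only 3 remains possible at r5c1, so r5c1=3.
Step 13. [r4c2∈{6}] only 6 remains possible at r4c2 ⇒ r4c2=6.
Step 14. [r5c5∈{4}] nothing but 4 survives at r5c5. So r5c5=4.
Step 15. [r6c4∈{5}] r6c4 has the single candidate 5, so r6c4=5.
Step 16. [r2c1∈{6}] r2c1's peers cover all but 6, so r2c1=6.
Step 17. [r2c5∈{5}] r2c5's peers cover all but 5 ⇒ r2c5=5.
Step 18. [r3c3∈{3}] only 3 remains possible at r3c3. So r3c3=3.
Step 19. [r3c2∈{1}] r3c2's peers cover all but 1. So r3c2=1.
Step 20. [r4c3∈{4}] only 4 remains possible at r4c3, so r4c3=4.

Answer: 4 5 2 1 3 6 / 6 3 1 2 5 4 / 5 1 3 4 6 2 / 2 6 4 3 1 5 / 3 2 5 6 4 1 / 1 4 6 5 2 3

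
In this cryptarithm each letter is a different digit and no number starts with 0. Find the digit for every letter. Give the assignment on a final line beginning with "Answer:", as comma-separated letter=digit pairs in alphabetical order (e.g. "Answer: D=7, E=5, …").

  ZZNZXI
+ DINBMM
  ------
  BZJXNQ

Step 1. [col 1: I + M ≡ Q (mod 10)] no forcing yet in column 1 (carry-in 0); M=8 is free and consistent — try it, so M=8.
Step 2. [col 1: I + M ≡ Q (mod 10)] no forcing yet in column 1 (carry-in 0); Q=7 is free and consistent — try it. So Q=7.
Step 3. [col 1: I + M ≡ Q (mod 10)] in column 1 we have I+M≡Q with carry-in 0; given M=8, Q=7 and digits 7,8 already taken and all letters distinct, that pins I to 9 ⇒ I=9.
Step 4. [col 2: X + M ≡ N (mod 10)] several values work for X in column 2 (X + M ≡ N (mod 10), carry-in 1); try X=6, so X=6.
Step 5. [col 2: X + M ≡ N (mod 10)] in column 2 we have X+M≡N with carry-in 1; given X=6, M=8 and digits 6,7,8,9 already taken and all letters distinct, that pins N to 5. So N=5.
Step 6. [col 3: Z + B ≡ X (mod 10)] several values work for Z in column 3 (Z + B ≡ X (mod 10), carry-in 1); try Z=1 ⇒ Z=1.
Step 7. [col 3: Z + B ≡ X (mod 10)] column 3 reads Z+B+carry(1)=X with Z=1, X=6; with digits 1,5,6,7,8,9 already taken and all letters distinct, the only value for B is 4, so B=4.
Step 8. [col 4: N + N ≡ J (mod 10)] in column 4 we have N+N≡J with carry-in 0; given N=5 and digits 1,4,5,6,7,8,9 already taken and all letters distinct, that pins J to 0. So J=0.
Step 9. [col 6: Z + D ≡ B (mod 10)] column 6: given Z=1, B=4, carry-in 1, and digits 0,1,4,5,6,7,8,9 already taken and all letters distinct, Z+D≡B (mod 10) forces D=2 ⇒ D=2.

Answer: B=4, D=2, I=9, J=0, M=8, N=5, Q=7, X=6, Z=1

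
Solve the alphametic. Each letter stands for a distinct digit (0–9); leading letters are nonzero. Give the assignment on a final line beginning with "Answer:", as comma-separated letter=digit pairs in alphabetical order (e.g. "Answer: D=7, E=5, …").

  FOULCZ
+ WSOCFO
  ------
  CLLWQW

Step 1. [col 1: Z + O ≡ W (mod 10)] no forcing yet in column 1 (carry-in 0); W=4 is free and consistent — try it ⇒ W=4.
Step 2. [col 1: Z + O ≡ W (mod 10)] O=6 is one option consistent with column 1 (Z + O ≡ W (mod 10), carry-in 0) — take it. So O=6.
Step 3. [col 1: Z + O ≡ W (mod 10)] from column 1 (O=6, W=4, carry-in 0, digits 4,6 already taken and all letters distinct): Z must equal 8. So Z=8.
Step 4. [col 2: C + F ≡ Q (mod 10)] no forcing yet in column 2 (carry-in 1); C=5 is free and consistent — try it ⇒ C=5.
Step 5. [col 2: C + F ≡ Q (mod 10)] no forcing yet in column 2 (carry-in 1); F=1 is free and consistent — try it ⇒ F=1.
Step 6. [col 2: C + F ≡ Q (mod 10)] column 2: given C=5, F=1, carry-in 1, and digits 1,4,5,6,8 already taken and all letters distinct, C+F≡Q (mod 10) forces Q=7 ⇒ Q=7.
Step 7. [col 3: L + C ≡ W (mod 10)] from column 3 (C=5, W=4, carry-in 0, digits 1,4,5,6,7,8 already taken and all letters distinct): L must equal 9. So L=9.
Step 8. [col 4: U + O ≡ L (mod 10)] column 4: given O=6, L=9, carry-in 1, and digits 1,4,5,6,7,8,9 already taken and all letters distinct, U+O≡L (mod 10) forces U=2. So U=2.
Step 9. [col 5: O + S ≡ L (mod 10)] in column 5 we have O+S≡L with carry-in 0; given O=6, L=9 and digits 1,2,4,5,6,7,8,9 already taken and all letters distinct, that pins S to 3, so S=3.

Answer: C=5, F=1, L=9, O=6, Q=7, S=3, U=2, W=4, Z=8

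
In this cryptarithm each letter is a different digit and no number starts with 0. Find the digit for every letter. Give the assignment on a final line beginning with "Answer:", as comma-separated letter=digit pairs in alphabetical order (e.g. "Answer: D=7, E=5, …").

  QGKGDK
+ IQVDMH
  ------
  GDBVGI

Step 1. [col 1: K + H ≡ I (mod 10)] several values work for K in column 1 (K + H ≡ I (mod 10), carry-in 0); try K=3. So K=3.
Step 2. [col 1: K + H ≡ I (mod 10)] I=5 is one option consistent with column 1 (K + H ≡ I (mod 10), carry-in 0) — take it ⇒ I=5.
Step 3. [col 1: K + H ≡ I (mod 10)] column 1: given K=3, I=5, carry-in 0, and digits 3,5 already taken and all letters distinct, K+H≡I (mod 10) forces H=2. So H=2.
Step 4. [col 2: D + M ≡ G (mod 10)] several values work for G in column 2 (D + M ≡ G (mod 10), carry-in 0); try G=6 ⇒ G=6.
Step 5. [col 2: D + M ≡ G (mod 10)] column 2 (D + M ≡ G (mod 10), carry-in 0) doesn't pin M yet; pick M=9 and continue. So M=9.
Step 6. [col 2: D + M ≡ G (mod 10)] column 2: given M=9, G=6, carry-in 0, and digits 2,3,5,6,9 already taken and all letters distinct, D+M≡G (mod 10) forces D=7. So D=7.
Step 7. [col 3: G + D ≡ V (mod 10)] from column 3 (G=6, D=7, carry-in 1, digits 2,3,5,6,7,9 already taken and all letters distinct): V must equal 4. So V=4.
Step 8. [col 4: K + V ≡ B (mod 10)] column 4 reads K+V+carry(1)=B with K=3, V=4; with digits 2,3,4,5,6,7,9 already taken and all letters distinct, the only value for B is 8. So B=8.
Step 9. [col 5: G + Q ≡ D (mod 10)] column 5 reads G+Q+carry(0)=D with G=6, D=7; with digits 2,3,4,5,6,7,8,9 already taken and all letters distinct, the only value for Q is 1. So Q=1.

Answer: B=8, D=7, G=6, H=2, I=5, K=3, M=9, Q=1, V=4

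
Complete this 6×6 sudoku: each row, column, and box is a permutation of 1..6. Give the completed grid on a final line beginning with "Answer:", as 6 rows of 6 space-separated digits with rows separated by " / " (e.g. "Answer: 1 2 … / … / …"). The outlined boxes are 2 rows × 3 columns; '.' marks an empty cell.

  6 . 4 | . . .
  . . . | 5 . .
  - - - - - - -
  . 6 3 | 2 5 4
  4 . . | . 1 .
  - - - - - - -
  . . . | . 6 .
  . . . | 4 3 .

Step 1. [r5c4∈{1}] r5c4's peers cover all but 1. So r5c4=1.
Step 2. [r1c2∈{1,2,3,5}] across row 1, 5 lands solely at r1c2, so r1c2=5.
Step 3. [r4c2∈{2}] r4c2 is down to just 2 ⇒ r4c2=2.
Step 4. [r2c6∈{1,2,3,6}] 6 has one home in row 2: r2c6. So r2c6=6.
Step 5. [r6c3∈{1,2,5,6}] in row 6, 6 fits only at r6c3 ⇒ r6c3=6.
Step 6. [r2c3∈{1,2}] 1 has one home in col 3: r2c3, so r2c3=1.
Step 7. [r2c1∈{2,3}] r2c1 is the only open cell in box 1 admitting 2, so r2c1=2.
Step 8. [r6c6∈{2,5}] r6c6 is the only open cell in row 6 admitting 2. So r6c6=2.
Step 9. [r6c1∈{1,5}] 5 has one home in row 6: r6c1 ⇒ r6c1=5.
Step 10. [r1c4∈{3}] nothing but 3 survives at r1c4, so r1c4=3.
Step 11. [r2c2∈{3}] nothing but 3 survives at r2c2 ⇒ r2c2=3.
Step 12. [r2c5∈{4}] nothing but 4 survives at r2c5, so r2c5=4.
Step 13. [r1c6∈{1}] nothing but 1 survives at r1c6. So r1c6=1.
Step 14. [r4c4∈{6}] r4c4's peers cover all but 6 ⇒ r4c4=6.
Step 15. [r5c6∈{5}] nothing but 5 survives at r5c6. So r5c6=5.
Step 16. [r5c2∈{4}] nothing but 4 survives at r5c2. So r5c2=4.
Step 17. [r5c1∈{3}] r5c1 has the single candidate 3, so r5c1=3.
Step 18. [r5c3∈{2}] r5c3 is down to just 2 ⇒ r5c3=2.
Step 19. [r6c2∈{1}] r6c2 has the single candidate 1. So r6c2=1.
Step 20. [r3c1∈{1}] only 1 remains possible at r3c1. So r3c1=1.
Step 21. [r4c6∈{3}] r4c6 has the single candidate 3. So r4c6=3.
Step 22. [r4c3∈{5}] nothing but 5 survives at r4c3, so r4c3=5.
Step 23. [r1c5∈{2}] only 2 remains possible at r1c5. So r1c5=2.

Answer: 6 5 4 3 2 1 / 2 3 1 5 4 6 / 1 6 3 2 5 4 / 4 2 5 6 1 3 / 3 4 2 1 6 5 / 5 1 6 4 3 2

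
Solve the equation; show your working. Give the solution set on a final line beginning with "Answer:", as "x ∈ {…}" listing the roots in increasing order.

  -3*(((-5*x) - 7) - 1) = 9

Step 1. [-3*(((-5*x) - 7) - 1) = 9] divide by the outer -3, so div: ((-5*x) - 7) - 1 = -3.
Step 2. [((-5*x) - 7) - 1 = -3] add 1: x sits inside (… - 1). So sub: (-5*x) - 7 = -2.
Step 3. [(-5*x) - 7 = -2] the outer -7 inverts by adding 7, so sub: -5*x = 5.
Step 4. [-5*x = 5] -5·(inner) — divide through by -5, so div: x = -1.

Answer: x ∈ {-1}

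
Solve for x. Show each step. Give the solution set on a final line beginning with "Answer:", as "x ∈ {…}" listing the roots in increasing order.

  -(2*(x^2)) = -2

Step 1. [-(2*(x^2)) = -2] leading − — multiply by −1 ⇒ neg: 2*(x^2) = 2.
Step 2. [2*(x^2) = 2] 2 out front; divide by 2, so div: x^2 = 1.
Step 3. [x^2 = 1] √ both sides: 1 ≥ 0 gives two branches, so sqrt: x = 1 or -1.

Answer: x ∈ {-1, 1}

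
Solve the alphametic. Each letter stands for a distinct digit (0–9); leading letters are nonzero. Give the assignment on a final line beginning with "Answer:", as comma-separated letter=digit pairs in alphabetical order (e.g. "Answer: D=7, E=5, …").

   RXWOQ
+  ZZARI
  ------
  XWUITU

Step 1. [col 1: Q + I ≡ U (mod 10)] several values work for U in column 1 (Q + I ≡ U (mod 10), carry-in 0); try U=6, so U=6.
Step 2. [col 1: Q + I ≡ U (mod 10)] column 1 (Q + I ≡ U (mod 10), carry-in 0) doesn't pin Q yet; pick Q=2 and continue ⇒ Q=2.
Step 3. [X] X is the leading digit of a 6-digit sum of two 5-digit numbers; the final carry is exactly 1, so X=1.
Step 4. [col 1: Q + I ≡ U (mod 10)] in column 1 we have Q+I≡U with carry-in 0; given Q=2, U=6 and digits 1,2,6 already taken and all letters distinct, that pins I to 4 ⇒ I=4.
Step 5. [col 2: O + R ≡ T (mod 10)] column 2 (O + R ≡ T (mod 10), carry-in 0) doesn't pin T yet; pick T=7 and continue ⇒ T=7.
Step 6. [col 2: O + R ≡ T (mod 10)] several values work for O in column 2 (O + R ≡ T (mod 10), carry-in 0); try O=9 ⇒ O=9.
Step 7. [col 2: O + R ≡ T (mod 10)] column 2 reads O+R+carry(0)=T with O=9, T=7; with digits 1,2,4,6,7,9 already taken and all letters distinct, the only value for R is 8. So R=8.
Step 8. [col 3: W + A ≡ I (mod 10)] column 3 (W + A ≡ I (mod 10), carry-in 1) doesn't pin W yet; pick W=3 and continue, so W=3.
Step 9. [col 3: W + A ≡ I (mod 10)] from column 3 (W=3, I=4, carry-in 1, digits 1,2,3,4,6,7,8,9 already taken and all letters distinct): A must equal 0. So A=0.
Step 10. [col 4: X + Z ≡ U (mod 10)] column 4: given X=1, U=6, carry-in 0, and digits 0,1,2,3,4,6,7,8,9 already taken and all letters distinct, X+Z≡U (mod 10) forces Z=5 ⇒ Z=5.

Answer: A=0, I=4, O=9, Q=2, R=8, T=7, U=6, W=3, X=1, Z=5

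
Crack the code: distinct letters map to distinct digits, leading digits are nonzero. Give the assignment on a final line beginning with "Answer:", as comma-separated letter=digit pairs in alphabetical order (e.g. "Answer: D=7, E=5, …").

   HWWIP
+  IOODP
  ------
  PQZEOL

Step 1. [col 1: P + P ≡ L (mod 10)] column 1 (P + P ≡ L (mod 10), carry-in 0) doesn't pin P yet; pick P=1 and continue. So P=1.
Step 2. [col 1: P + P ≡ L (mod 10)] column 1 reads P+P+carry(0)=L with P=1; with digits 1 already taken and all letters distinct, the only value for L is 2. So L=2.
Step 3. [col 2: I + D ≡ O (mod 10)] no forcing yet in column 2 (carry-in 0); I=6 is free and consistent — try it ⇒ I=6.
Step 4. [col 2: I + D ≡ O (mod 10)] no forcing yet in column 2 (carry-in 0); O=3 is free and consistent — try it. So O=3.
Step 5. [col 2: I + D ≡ O (mod 10)] column 2 reads I+D+carry(0)=O with I=6, O=3; with digits 1,2,3,6 already taken and all letters distinct, the only value for D is 7, so D=7.
Step 6. [col 3: W + O ≡ E (mod 10)] E=9 is one option consistent with column 3 (W + O ≡ E (mod 10), carry-in 1) — take it ⇒ E=9.
Step 7. [col 3: W + O ≡ E (mod 10)] column 3: given O=3, E=9, carry-in 1, and digits 1,2,3,6,7,9 already taken and all letters distinct, W+O≡E (mod 10) forces W=5, so W=5.
Step 8. [col 4: W + O ≡ Z (mod 10)] column 4 reads W+O+carry(0)=Z with W=5, O=3; with digits 1,2,3,5,6,7,9 already taken and all letters distinct, the only value for Z is 8 ⇒ Z=8.
Step 9. [col 5: H + I ≡ Q (mod 10)] column 5 reads H+I+carry(0)=Q with I=6; with digits 1,2,3,5,6,7,8,9 already taken and all letters distinct, the only value for H is 4, so H=4.
Step 10. [col 5: H + I ≡ Q (mod 10)] in column 5 we have H+I≡Q with carry-in 0; given H=4, I=6 and digits 1,2,3,4,5,6,7,8,9 already taken and all letters distinct, that pins Q to 0 ⇒ Q=0.

Answer: D=7, E=9, H=4, I=6, L=2, O=3, P=1, Q=0, W=5, Z=8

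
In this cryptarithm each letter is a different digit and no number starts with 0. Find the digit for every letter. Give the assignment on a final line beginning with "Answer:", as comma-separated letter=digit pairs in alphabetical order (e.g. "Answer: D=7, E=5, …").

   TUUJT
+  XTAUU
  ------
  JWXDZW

Step 1. [J] the sum has 6 digits but both addends have 5; that extra leading digit J is the final carry, namely 1 ⇒ J=1.
Step 2. [col 1: T + U ≡ W (mod 10)] several values work for U in column 1 (T + U ≡ W (mod 10), carry-in 0); try U=7, so U=7.
Step 3. [col 1: T + U ≡ W (mod 10)] column 1 (T + U ≡ W (mod 10), carry-in 0) doesn't pin W yet; pick W=5 and continue ⇒ W=5.
Step 4. [col 1: T + U ≡ W (mod 10)] in column 1 we have T+U≡W with carry-in 0; given U=7, W=5 and digits 1,5,7 already taken and all letters distinct, that pins T to 8 ⇒ T=8.
Step 5. [col 2: J + U ≡ Z (mod 10)] from column 2 (J=1, U=7, carry-in 1, digits 1,5,7,8 already taken and all letters distinct): Z must equal 9 ⇒ Z=9.
Step 6. [col 3: U + A ≡ D (mod 10)] several values work for A in column 3 (U + A ≡ D (mod 10), carry-in 0); try A=3 ⇒ A=3.
Step 7. [col 3: U + A ≡ D (mod 10)] in column 3 we have U+A≡D with carry-in 0; given U=7, A=3 and digits 1,3,5,7,8,9 already taken and all letters distinct, that pins D to 0 ⇒ D=0.
Step 8. [col 4: U + T ≡ X (mod 10)] column 4: given U=7, T=8, carry-in 1, and digits 0,1,3,5,7,8,9 already taken and all letters distinct, U+T≡X (mod 10) forces X=6 ⇒ X=6.

Answer: A=3, D=0, J=1, T=8, U=7, W=5, X=6, Z=9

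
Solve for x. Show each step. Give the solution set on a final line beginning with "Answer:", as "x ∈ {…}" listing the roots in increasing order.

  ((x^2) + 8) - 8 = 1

Step 1. [((x^2) + 8) - 8 = 1] -8 is outermost — add 8 both sides ⇒ sub: (x^2) + 8 = 9.
Step 2. [(x^2) + 8 = 9] peel the +8: subtract 8 from each side ⇒ sub: x^2 = 1.
Step 3. [x^2 = 1] √ both sides: 1 ≥ 0 gives two branches. So sqrt: x = 1 or -1.

Answer: x ∈ {-1, 1}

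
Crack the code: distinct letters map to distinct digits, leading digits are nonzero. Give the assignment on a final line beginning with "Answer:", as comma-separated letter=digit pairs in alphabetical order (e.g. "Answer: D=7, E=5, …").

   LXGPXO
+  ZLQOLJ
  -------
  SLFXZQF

Step 1. [S] S is the leading digit of a 7-digit sum of two 6-digit numbers; the final carry is exactly 1. So S=1.
Step 2. [col 1: O + J ≡ F (mod 10)] column 1 (O + J ≡ F (mod 10), carry-in 0) doesn't pin J yet; pick J=5 and continue. So J=5.
Step 3. [col 1: O + J ≡ F (mod 10)] column 1 (O + J ≡ F (mod 10), carry-in 0) doesn't pin F yet; pick F=3 and continue ⇒ F=3.
Step 4. [col 1: O + J ≡ F (mod 10)] in column 1 we have O+J≡F with carry-in 0; given J=5, F=3 and digits 1,3,5 already taken and all letters distinct, that pins O to 8 ⇒ O=8.
Step 5. [col 2: X + L ≡ Q (mod 10)] column 2 (X + L ≡ Q (mod 10), carry-in 1) doesn't pin X yet; pick X=6 and continue, so X=6.
Step 6. [col 2: X + L ≡ Q (mod 10)] L=7 is one option consistent with column 2 (X + L ≡ Q (mod 10), carry-in 1) — take it ⇒ L=7.
Step 7. [col 2: X + L ≡ Q (mod 10)] column 2 reads X+L+carry(1)=Q with X=6, L=7; with digits 1,3,5,6,7,8 already taken and all letters distinct, the only value for Q is 4 ⇒ Q=4.
Step 8. [col 3: P + O ≡ Z (mod 10)] in column 3 we have P+O≡Z with carry-in 1; given O=8 and digits 1,3,4,5,6,7,8 already taken and all letters distinct, that pins P to 0. So P=0.
Step 9. [col 3: P + O ≡ Z (mod 10)] from column 3 (P=0, O=8, carry-in 1, digits 0,1,3,4,5,6,7,8 already taken and all letters distinct): Z must equal 9 ⇒ Z=9.
Step 10. [col 4: G + Q ≡ X (mod 10)] in column 4 we have G+Q≡X with carry-in 0; given Q=4, X=6 and digits 0,1,3,4,5,6,7,8,9 already taken and all letters distinct, that pins G to 2, so G=2.

Answer: F=3, G=2, J=5, L=7, O=8, P=0, Q=4, S=1, X=6, Z=9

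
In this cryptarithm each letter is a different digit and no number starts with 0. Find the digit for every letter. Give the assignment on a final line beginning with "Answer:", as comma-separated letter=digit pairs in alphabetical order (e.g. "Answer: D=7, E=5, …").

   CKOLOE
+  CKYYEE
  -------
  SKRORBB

Step 1. [col 1: E + E ≡ B (mod 10)] several values work for B in column 1 (E + E ≡ B (mod 10), carry-in 0); try B=2. So B=2.
Step 2. [col 1: E + E ≡ B (mod 10)] E=6 is one option consistent with column 1 (E + E ≡ B (mod 10), carry-in 0) — take it ⇒ E=6.
Step 3. [col 2: O + E ≡ B (mod 10)] in column 2 we have O+E≡B with carry-in 1; given E=6, B=2 and digits 2,6 already taken and all letters distinct, that pins O to 5. So O=5.
Step 4. [col 3: L + Y ≡ R (mod 10)] column 3 (L + Y ≡ R (mod 10), carry-in 1) doesn't pin Y yet; pick Y=0 and continue ⇒ Y=0.
Step 5. [S] S is the leading digit of a 7-digit sum of two 6-digit numbers; the final carry is exactly 1 ⇒ S=1.
Step 6. [col 3: L + Y ≡ R (mod 10)] L=3 is one option consistent with column 3 (L + Y ≡ R (mod 10), carry-in 1) — take it. So L=3.
Step 7. [col 3: L + Y ≡ R (mod 10)] column 3 reads L+Y+carry(1)=R with L=3, Y=0; with digits 0,1,2,3,5,6 already taken and all letters distinct, the only value for R is 4 ⇒ R=4.
Step 8. [col 5: K + K ≡ R (mod 10)] in column 5 we have K+K≡R with carry-in 0; given R=4 and digits 0,1,2,3,4,5,6 already taken and all letters distinct, that pins K to 7, so K=7.
Step 9. [col 6: C + C ≡ K (mod 10)] column 6: given K=7, carry-in 1, and digits 0,1,2,3,4,5,6,7 already taken and all letters distinct, C+C≡K (mod 10) forces C=8 ⇒ C=8.

Answer: B=2, C=8, E=6, K=7, L=3, O=5, R=4, S=1, Y=0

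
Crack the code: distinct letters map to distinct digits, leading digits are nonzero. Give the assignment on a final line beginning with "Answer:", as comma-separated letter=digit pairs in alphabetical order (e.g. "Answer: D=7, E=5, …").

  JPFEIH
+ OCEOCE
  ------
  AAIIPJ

Step 1. [col 1: H + E ≡ J (mod 10)] no forcing yet in column 1 (carry-in 0); J=2 is free and consistent — try it ⇒ J=2.
Step 2. [col 1: H + E ≡ J (mod 10)] column 1 (H + E ≡ J (mod 10), carry-in 0) doesn't pin E yet; pick E=4 and continue ⇒ E=4.
Step 3. [col 1: H + E ≡ J (mod 10)] column 1 reads H+E+carry(0)=J with E=4, J=2; with digits 2,4 already taken and all letters distinct, the only value for H is 8. So H=8.
Step 4. [col 2: I + C ≡ P (mod 10)] no forcing yet in column 2 (carry-in 1); C=3 is free and consistent — try it, so C=3.
Step 5. [col 2: I + C ≡ P (mod 10)] P=5 is one option consistent with column 2 (I + C ≡ P (mod 10), carry-in 1) — take it, so P=5.
Step 6. [col 2: I + C ≡ P (mod 10)] from column 2 (C=3, P=5, carry-in 1, digits 2,3,4,5,8 already taken and all letters distinct): I must equal 1 ⇒ I=1.
Step 7. [col 3: E + O ≡ I (mod 10)] column 3 reads E+O+carry(0)=I with E=4, I=1; with digits 1,2,3,4,5,8 already taken and all letters distinct, the only value for O is 7 ⇒ O=7.
Step 8. [col 4: F + E ≡ I (mod 10)] from column 4 (E=4, I=1, carry-in 1, digits 1,2,3,4,5,7,8 already taken and all letters distinct): F must equal 6. So F=6.
Step 9. [col 5: P + C ≡ A (mod 10)] in column 5 we have P+C≡A with carry-in 1; given P=5, C=3 and digits 1,2,3,4,5,6,7,8 already taken and all letters distinct, that pins A to 9. So A=9.

Answer: A=9, C=3, E=4, F=6, H=8, I=1, J=2, O=7, P=5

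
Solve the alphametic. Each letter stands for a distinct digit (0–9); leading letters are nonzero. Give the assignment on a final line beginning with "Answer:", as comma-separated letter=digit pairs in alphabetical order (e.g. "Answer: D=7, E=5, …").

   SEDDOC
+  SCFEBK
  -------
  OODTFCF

Step 1. [O] O is the leading digit of a 7-digit sum of two 6-digit numbers; the final carry is exactly 1 ⇒ O=1.
Step 2. [col 1: C + K ≡ F (mod 10)] no forcing yet in column 1 (carry-in 0); K=9 is free and consistent — try it, so K=9.
Step 3. [col 1: C + K ≡ F (mod 10)] column 1 (C + K ≡ F (mod 10), carry-in 0) doesn't pin C yet; pick C=8 and continue, so C=8.
Step 4. [col 1: C + K ≡ F (mod 10)] from column 1 (C=8, K=9, carry-in 0, digits 1,8,9 already taken and all letters distinct): F must equal 7, so F=7.
Step 5. [col 2: O + B ≡ C (mod 10)] in column 2 we have O+B≡C with carry-in 1; given O=1, C=8 and digits 1,7,8,9 already taken and all letters distinct, that pins B to 6 ⇒ B=6.
Step 6. [col 3: D + E ≡ F (mod 10)] column 3 (D + E ≡ F (mod 10), carry-in 0) doesn't pin D yet; pick D=3 and continue. So D=3.
Step 7. [col 3: D + E ≡ F (mod 10)] column 3 reads D+E+carry(0)=F with D=3, F=7; with digits 1,3,6,7,8,9 already taken and all letters distinct, the only value for E is 4, so E=4.
Step 8. [col 4: D + F ≡ T (mod 10)] from column 4 (D=3, F=7, carry-in 0, digits 1,3,4,6,7,8,9 already taken and all letters distinct): T must equal 0. So T=0.
Step 9. [col 6: S + S ≡ O (mod 10)] column 6: given O=1, carry-in 1, and digits 0,1,3,4,6,7,8,9 already taken and all letters distinct, S+S≡O (mod 10) forces S=5, so S=5.

Answer: B=6, C=8, D=3, E=4, F=7, K=9, O=1, S=5, T=0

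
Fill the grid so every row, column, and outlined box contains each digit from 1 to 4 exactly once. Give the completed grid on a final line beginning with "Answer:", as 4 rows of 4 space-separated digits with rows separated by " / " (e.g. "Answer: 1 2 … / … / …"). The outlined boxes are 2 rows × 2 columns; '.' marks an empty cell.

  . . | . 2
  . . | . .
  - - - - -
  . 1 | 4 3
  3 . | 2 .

Step 1. [r2c4∈{1,4}] r2c4 is the only open cell in col 4 admitting 4. So r2c4=4.
Step 2. [r2c2∈{2,3}] col 2 places 2 nowhere but r2c2 ⇒ r2c2=2.
Step 3. [r1c2∈{3,4}] col 2 places 3 nowhere but r1c2, so r1c2=3.
Step 4. [r1c3∈{1}] r1c3 has the single candidate 1. So r1c3=1.
Step 5. [r2c3∈{3}] r2c3 has the single candidate 3 ⇒ r2c3=3.
Step 6. [r2c1∈{1}] nothing but 1 survives at r2c1. So r2c1=1.
Step 7. [r4c4∈{1}] r4c4's peers cover all but 1 ⇒ r4c4=1.
Step 8. [r4c2∈{4}] r4c2 is down to just 4, so r4c2=4.
Step 9. [r3c1∈{2}] r3c1 is down to just 2. So r3c1=2.
Step 10. [r1c1∈{4}] only 4 remains possible at r1c1 ⇒ r1c1=4.

Answer: 4 3 1 2 / 1 2 3 4 / 2 1 4 3 / 3 4 2 1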